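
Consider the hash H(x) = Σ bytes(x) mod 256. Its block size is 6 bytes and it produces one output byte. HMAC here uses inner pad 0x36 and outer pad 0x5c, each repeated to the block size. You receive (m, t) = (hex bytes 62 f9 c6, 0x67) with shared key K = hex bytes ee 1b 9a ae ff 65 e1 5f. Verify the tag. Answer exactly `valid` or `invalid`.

Key hex bytes ee 1b 9a ae ff 65 e1 5f is 8 bytes > B = 6, so hash it first: H(key) = f5, then zero-pad to 6 bytes: K' = f5 00 00 00 00 00.
K' ⊕ ipad = c3 36 36 36 36 36; K' ⊕ opad = a9 5c 5c 5c 5c 5c.
Inner hash: sum = 195+54+54+54+54+54+98+249+198 = 1010; mod 256 = 242 → f2.
Outer hash (recomputed tag): sum = 169+92+92+92+92+92+242 = 871; mod 256 = 103 → 67.
Recomputed tag = 67; claimed = 67 → match.

valid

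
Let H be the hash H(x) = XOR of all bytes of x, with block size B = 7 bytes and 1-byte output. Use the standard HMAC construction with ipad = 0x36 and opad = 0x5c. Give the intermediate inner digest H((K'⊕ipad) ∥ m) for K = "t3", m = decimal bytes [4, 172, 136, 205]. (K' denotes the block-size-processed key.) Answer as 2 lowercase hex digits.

9c

Key "t3" = 74 33 is 2 bytes ≤ B = 7; zero-pad to 7 bytes: K' = 74 33 00 00 00 00 00.
K' ⊕ ipad = 42 05 36 36 36 36 36.
Inner input = 42 05 36 36 36 36 36 ∥ 04 ac 88 cd.
Inner hash: XOR 42⊕05⊕36⊕36⊕36⊕36⊕36⊕04⊕ac⊕88⊕cd = 9c.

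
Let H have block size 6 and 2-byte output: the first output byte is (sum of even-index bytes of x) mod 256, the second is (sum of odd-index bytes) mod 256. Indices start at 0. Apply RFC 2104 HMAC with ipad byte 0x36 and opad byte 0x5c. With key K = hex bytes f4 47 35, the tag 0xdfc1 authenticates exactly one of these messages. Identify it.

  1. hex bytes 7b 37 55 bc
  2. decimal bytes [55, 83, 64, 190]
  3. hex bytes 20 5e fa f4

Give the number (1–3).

Key hex bytes f4 47 35 is 3 bytes ≤ B = 6; zero-pad to 6 bytes: K' = f4 47 35 00 00 00.
K' ⊕ ipad = c2 71 03 36 36 36; K' ⊕ opad = a8 1b 69 5c 5c 5c.
m1: inner = H(c2 71 03 36 36 36 7b 37 55 bc) = cb d0; tag = H(a8 1b 69 5c 5c 5c cb d0) = 38a3
m2: inner = H(c2 71 03 36 36 36 37 53 40 be) = 72 ee; tag = H(a8 1b 69 5c 5c 5c 72 ee) = dfc1 ← matches
m3: inner = H(c2 71 03 36 36 36 20 5e fa f4) = 15 2f; tag = H(a8 1b 69 5c 5c 5c 15 2f) = 8202

2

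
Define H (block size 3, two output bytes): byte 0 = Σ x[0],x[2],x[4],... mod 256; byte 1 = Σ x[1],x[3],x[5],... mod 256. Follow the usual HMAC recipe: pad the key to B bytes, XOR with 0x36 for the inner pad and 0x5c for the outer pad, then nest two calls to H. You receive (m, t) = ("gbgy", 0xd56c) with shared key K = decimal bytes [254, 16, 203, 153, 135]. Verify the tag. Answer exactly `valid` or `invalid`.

valid

Key decimal bytes [254, 16, 203, 153, 135] = fe 10 cb 99 87 is 5 bytes > B = 3, so hash it first: H(key) = 50 a9, then zero-pad to 3 bytes: K' = 50 a9 00.
K' ⊕ ipad = 66 9f 36; K' ⊕ opad = 0c f5 5c.
Inner hash: even-index sum = 375 mod 256 = 119; odd-index sum = 365 mod 256 = 109 → 77 6d.
Outer hash (recomputed tag): even-index sum = 213 mod 256 = 213; odd-index sum = 364 mod 256 = 108 → d5 6c.
Recomputed tag = d56c; claimed = d56c → match.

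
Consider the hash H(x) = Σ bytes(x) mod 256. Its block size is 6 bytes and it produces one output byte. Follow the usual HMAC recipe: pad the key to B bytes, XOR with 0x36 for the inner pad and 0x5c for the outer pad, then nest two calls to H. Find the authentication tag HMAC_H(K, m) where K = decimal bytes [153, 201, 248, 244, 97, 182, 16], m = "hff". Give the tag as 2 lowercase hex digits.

7a

Key decimal bytes [153, 201, 248, 244, 97, 182, 16] = 99 c9 f8 f4 61 b6 10 is 7 bytes > B = 6, so hash it first: H(key) = 75, then zero-pad to 6 bytes: K' = 75 00 00 00 00 00.
K' ⊕ ipad = 43 36 36 36 36 36.  K' ⊕ opad = 29 5c 5c 5c 5c 5c.
Inner input = (K'⊕ipad) ∥ m = 43 36 36 36 36 36 ∥ 68 66 66.
Inner hash: sum = 67+54+54+54+54+54+104+102+102 = 645; mod 256 = 133 → 85.
Outer input = (K'⊕opad) ∥ inner = 29 5c 5c 5c 5c 5c ∥ 85.
Outer hash (tag): sum = 41+92+92+92+92+92+133 = 634; mod 256 = 122 → 7a.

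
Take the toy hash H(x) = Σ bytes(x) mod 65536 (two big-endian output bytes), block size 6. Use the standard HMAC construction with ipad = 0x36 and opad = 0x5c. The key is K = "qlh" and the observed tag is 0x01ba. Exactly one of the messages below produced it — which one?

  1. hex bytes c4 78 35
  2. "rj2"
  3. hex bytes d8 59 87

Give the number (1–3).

Key "qlh" = 71 6c 68 is 3 bytes ≤ B = 6; zero-pad to 6 bytes: K' = 71 6c 68 00 00 00.
K' ⊕ ipad = 47 5a 5e 36 36 36; K' ⊕ opad = 2d 30 34 5c 5c 5c.
m1: inner = H(47 5a 5e 36 36 36 c4 78 35) = 03 12; tag = H(2d 30 34 5c 5c 5c 03 12) = 01ba ← matches
m2: inner = H(47 5a 5e 36 36 36 72 6a 32) = 02 af; tag = H(2d 30 34 5c 5c 5c 02 af) = 0256
m3: inner = H(47 5a 5e 36 36 36 d8 59 87) = 03 59; tag = H(2d 30 34 5c 5c 5c 03 59) = 0201

1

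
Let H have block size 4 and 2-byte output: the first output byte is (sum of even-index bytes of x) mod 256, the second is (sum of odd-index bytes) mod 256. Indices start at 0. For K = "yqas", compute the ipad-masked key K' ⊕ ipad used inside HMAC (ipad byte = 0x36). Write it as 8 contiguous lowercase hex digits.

4f475745

Key "yqas" = 79 71 61 73 is exactly B = 4 bytes: K' = 79 71 61 73.
XOR each byte with 0x36: 79⊕36=4f, 71⊕36=47, 61⊕36=57, 73⊕36=45.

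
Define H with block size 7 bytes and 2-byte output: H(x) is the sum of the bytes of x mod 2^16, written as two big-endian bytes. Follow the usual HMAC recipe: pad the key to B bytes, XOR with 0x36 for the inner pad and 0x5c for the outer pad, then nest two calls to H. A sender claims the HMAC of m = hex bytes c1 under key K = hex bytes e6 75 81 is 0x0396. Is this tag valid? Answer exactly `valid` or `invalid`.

valid

Key hex bytes e6 75 81 is 3 bytes ≤ B = 7; zero-pad to 7 bytes: K' = e6 75 81 00 00 00 00.
K' ⊕ ipad = d0 43 b7 36 36 36 36; K' ⊕ opad = ba 29 dd 5c 5c 5c 5c.
Inner hash: sum = 208+67+183+54+54+54+54+193 = 867 → 03 63.
Outer hash (recomputed tag): sum = 186+41+221+92+92+92+92+3+99 = 918 → 03 96.
Recomputed tag = 0396; claimed = 0396 → match.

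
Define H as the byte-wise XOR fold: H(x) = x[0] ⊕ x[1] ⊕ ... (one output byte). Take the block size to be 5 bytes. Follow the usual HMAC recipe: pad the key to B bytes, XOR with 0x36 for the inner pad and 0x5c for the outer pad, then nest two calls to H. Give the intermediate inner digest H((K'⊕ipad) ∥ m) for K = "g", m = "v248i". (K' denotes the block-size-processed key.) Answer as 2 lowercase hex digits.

Key "g" = 67 is 1 byte ≤ B = 5; zero-pad to 5 bytes: K' = 67 00 00 00 00.
K' ⊕ ipad = 51 36 36 36 36.
Inner input = 51 36 36 36 36 ∥ 76 32 34 38 69.
Inner hash: XOR 51⊕36⊕36⊕36⊕36⊕76⊕32⊕34⊕38⊕69 = 70.

70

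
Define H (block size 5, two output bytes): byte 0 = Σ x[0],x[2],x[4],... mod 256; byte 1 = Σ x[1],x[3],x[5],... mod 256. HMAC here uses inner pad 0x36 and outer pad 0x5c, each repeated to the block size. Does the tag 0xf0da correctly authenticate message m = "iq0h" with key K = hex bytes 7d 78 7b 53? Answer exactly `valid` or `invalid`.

valid

Key hex bytes 7d 78 7b 53 is 4 bytes ≤ B = 5; zero-pad to 5 bytes: K' = 7d 78 7b 53 00.
K' ⊕ ipad = 4b 4e 4d 65 36; K' ⊕ opad = 21 24 27 0f 5c.
Inner hash: even-index sum = 423 mod 256 = 167; odd-index sum = 332 mod 256 = 76 → a7 4c.
Outer hash (recomputed tag): even-index sum = 240 mod 256 = 240; odd-index sum = 218 mod 256 = 218 → f0 da.
Recomputed tag = f0da; claimed = f0da → match.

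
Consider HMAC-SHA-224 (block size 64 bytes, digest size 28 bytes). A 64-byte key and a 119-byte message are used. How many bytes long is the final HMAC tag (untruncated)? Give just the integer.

The tag is one SHA-224 digest: 28 bytes.

28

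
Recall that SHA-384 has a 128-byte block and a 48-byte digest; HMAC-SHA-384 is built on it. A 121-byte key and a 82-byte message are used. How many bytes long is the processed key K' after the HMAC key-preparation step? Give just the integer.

Key is 121 ≤ 128 bytes, zero-padded: |K'| = 128.

128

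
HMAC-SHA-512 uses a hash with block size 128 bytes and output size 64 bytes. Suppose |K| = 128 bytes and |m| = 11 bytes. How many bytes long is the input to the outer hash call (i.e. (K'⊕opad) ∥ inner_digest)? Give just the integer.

Key is 128 ≤ 128 bytes, zero-padded: |K'| = 128.
Outer input = (K'⊕opad) ∥ H(inner) → 128 + 64 = 192 bytes.

192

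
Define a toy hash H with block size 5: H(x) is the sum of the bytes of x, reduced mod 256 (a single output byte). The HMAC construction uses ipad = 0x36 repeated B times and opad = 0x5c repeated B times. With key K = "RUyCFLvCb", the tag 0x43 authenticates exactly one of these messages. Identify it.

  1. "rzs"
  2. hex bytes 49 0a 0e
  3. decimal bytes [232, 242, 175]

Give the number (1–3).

3

Key "RUyCFLvCb" = 52 55 79 43 46 4c 76 43 62 is 9 bytes > B = 5, so hash it first: H(key) = 10, then zero-pad to 5 bytes: K' = 10 00 00 00 00.
K' ⊕ ipad = 26 36 36 36 36; K' ⊕ opad = 4c 5c 5c 5c 5c.
m1: inner = H(26 36 36 36 36 72 7a 73) = 5d; tag = H(4c 5c 5c 5c 5c 5d) = 19
m2: inner = H(26 36 36 36 36 49 0a 0e) = 5f; tag = H(4c 5c 5c 5c 5c 5f) = 1b
m3: inner = H(26 36 36 36 36 e8 f2 af) = 87; tag = H(4c 5c 5c 5c 5c 87) = 43 ← matches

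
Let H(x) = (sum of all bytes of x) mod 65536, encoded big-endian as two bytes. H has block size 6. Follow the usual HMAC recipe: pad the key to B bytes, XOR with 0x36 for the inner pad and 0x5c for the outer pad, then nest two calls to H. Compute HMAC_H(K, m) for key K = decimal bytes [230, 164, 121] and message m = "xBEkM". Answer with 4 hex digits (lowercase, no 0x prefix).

02f9

Key decimal bytes [230, 164, 121] = e6 a4 79 is 3 bytes ≤ B = 6; zero-pad to 6 bytes: K' = e6 a4 79 00 00 00.
K' ⊕ ipad = d0 92 4f 36 36 36.  K' ⊕ opad = ba f8 25 5c 5c 5c.
Inner input = (K'⊕ipad) ∥ m = d0 92 4f 36 36 36 ∥ 78 42 45 6b 4d.
Inner hash: sum = 208+146+79+54+54+54+120+66+69+107+77 = 1034 → 04 0a.
Outer input = (K'⊕opad) ∥ inner = ba f8 25 5c 5c 5c ∥ 04 0a.
Outer hash (tag): sum = 186+248+37+92+92+92+4+10 = 761 → 02 f9.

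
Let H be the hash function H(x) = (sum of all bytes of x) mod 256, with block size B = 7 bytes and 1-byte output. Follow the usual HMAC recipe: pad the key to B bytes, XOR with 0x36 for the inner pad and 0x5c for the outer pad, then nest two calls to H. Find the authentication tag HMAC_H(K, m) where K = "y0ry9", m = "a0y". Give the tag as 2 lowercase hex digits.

Key "y0ry9" = 79 30 72 79 39 is 5 bytes ≤ B = 7; zero-pad to 7 bytes: K' = 79 30 72 79 39 00 00.
K' ⊕ ipad = 4f 06 44 4f 0f 36 36.  K' ⊕ opad = 25 6c 2e 25 65 5c 5c.
Inner input = (K'⊕ipad) ∥ m = 4f 06 44 4f 0f 36 36 ∥ 61 30 79.
Inner hash: sum = 79+6+68+79+15+54+54+97+48+121 = 621; mod 256 = 109 → 6d.
Outer input = (K'⊕opad) ∥ inner = 25 6c 2e 25 65 5c 5c ∥ 6d.
Outer hash (tag): sum = 37+108+46+37+101+92+92+109 = 622; mod 256 = 110 → 6e.

6e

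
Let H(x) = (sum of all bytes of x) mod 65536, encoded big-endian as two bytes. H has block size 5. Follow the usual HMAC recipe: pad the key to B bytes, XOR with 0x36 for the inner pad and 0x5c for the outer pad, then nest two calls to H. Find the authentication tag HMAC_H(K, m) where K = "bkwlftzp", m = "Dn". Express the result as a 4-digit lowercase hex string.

0267

Key "bkwlftzp" = 62 6b 77 6c 66 74 7a 70 is 8 bytes > B = 5, so hash it first: H(key) = 03 74, then zero-pad to 5 bytes: K' = 03 74 00 00 00.
K' ⊕ ipad = 35 42 36 36 36.  K' ⊕ opad = 5f 28 5c 5c 5c.
Inner input = (K'⊕ipad) ∥ m = 35 42 36 36 36 ∥ 44 6e.
Inner hash: sum = 53+66+54+54+54+68+110 = 459 → 01 cb.
Outer input = (K'⊕opad) ∥ inner = 5f 28 5c 5c 5c ∥ 01 cb.
Outer hash (tag): sum = 95+40+92+92+92+1+203 = 615 → 02 67.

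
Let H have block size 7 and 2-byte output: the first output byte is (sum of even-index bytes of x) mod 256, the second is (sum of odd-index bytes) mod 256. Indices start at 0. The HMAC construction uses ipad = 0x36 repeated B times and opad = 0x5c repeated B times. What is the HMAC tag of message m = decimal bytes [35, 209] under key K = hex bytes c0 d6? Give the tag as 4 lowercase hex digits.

1fab

Key hex bytes c0 d6 is 2 bytes ≤ B = 7; zero-pad to 7 bytes: K' = c0 d6 00 00 00 00 00.
K' ⊕ ipad = f6 e0 36 36 36 36 36.  K' ⊕ opad = 9c 8a 5c 5c 5c 5c 5c.
Inner input = (K'⊕ipad) ∥ m = f6 e0 36 36 36 36 36 ∥ 23 d1.
Inner hash: even-index sum = 617 mod 256 = 105; odd-index sum = 367 mod 256 = 111 → 69 6f.
Outer input = (K'⊕opad) ∥ inner = 9c 8a 5c 5c 5c 5c 5c ∥ 69 6f.
Outer hash (tag): even-index sum = 543 mod 256 = 31; odd-index sum = 427 mod 256 = 171 → 1f ab.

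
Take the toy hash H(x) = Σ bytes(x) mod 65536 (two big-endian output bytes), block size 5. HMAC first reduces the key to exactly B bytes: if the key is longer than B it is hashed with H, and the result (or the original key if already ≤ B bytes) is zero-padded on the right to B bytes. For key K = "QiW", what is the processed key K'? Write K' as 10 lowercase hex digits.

Key "QiW" = 51 69 57 is 3 bytes ≤ B = 5; zero-pad to 5 bytes: K' = 51 69 57 00 00.

5169570000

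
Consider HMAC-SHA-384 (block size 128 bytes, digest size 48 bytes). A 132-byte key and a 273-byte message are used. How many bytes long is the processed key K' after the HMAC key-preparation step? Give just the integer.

128

Key is 132 > 128 bytes, so it is hashed to 48 bytes then zero-padded to 128: |K'| = 128.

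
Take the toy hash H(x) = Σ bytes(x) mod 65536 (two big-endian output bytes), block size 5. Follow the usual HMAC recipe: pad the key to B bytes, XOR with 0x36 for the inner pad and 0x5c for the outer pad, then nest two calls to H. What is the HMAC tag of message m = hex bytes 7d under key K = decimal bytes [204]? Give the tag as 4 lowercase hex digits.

0251

Key decimal bytes [204] = cc is 1 byte ≤ B = 5; zero-pad to 5 bytes: K' = cc 00 00 00 00.
K' ⊕ ipad = fa 36 36 36 36.  K' ⊕ opad = 90 5c 5c 5c 5c.
Inner input = (K'⊕ipad) ∥ m = fa 36 36 36 36 ∥ 7d.
Inner hash: sum = 250+54+54+54+54+125 = 591 → 02 4f.
Outer input = (K'⊕opad) ∥ inner = 90 5c 5c 5c 5c ∥ 02 4f.
Outer hash (tag): sum = 144+92+92+92+92+2+79 = 593 → 02 51.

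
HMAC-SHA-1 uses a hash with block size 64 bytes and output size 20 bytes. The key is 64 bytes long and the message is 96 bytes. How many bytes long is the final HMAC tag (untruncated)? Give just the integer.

20

The tag is one SHA-1 digest: 20 bytes.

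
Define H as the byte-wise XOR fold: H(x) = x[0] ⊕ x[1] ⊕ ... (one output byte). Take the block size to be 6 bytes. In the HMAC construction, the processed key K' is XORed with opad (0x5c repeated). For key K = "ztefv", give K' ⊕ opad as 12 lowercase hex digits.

2628393a2a5c

Key "ztefv" = 7a 74 65 66 76 is 5 bytes ≤ B = 6; zero-pad to 6 bytes: K' = 7a 74 65 66 76 00.
XOR each byte with 0x5c: 7a⊕5c=26, 74⊕5c=28, 65⊕5c=39, 66⊕5c=3a, 76⊕5c=2a, 00⊕5c=5c.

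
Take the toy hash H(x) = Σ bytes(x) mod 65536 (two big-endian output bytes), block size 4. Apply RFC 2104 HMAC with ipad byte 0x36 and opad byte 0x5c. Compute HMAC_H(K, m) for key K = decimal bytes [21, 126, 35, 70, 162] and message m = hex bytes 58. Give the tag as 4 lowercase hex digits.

027b

Key decimal bytes [21, 126, 35, 70, 162] = 15 7e 23 46 a2 is 5 bytes > B = 4, so hash it first: H(key) = 01 9e, then zero-pad to 4 bytes: K' = 01 9e 00 00.
K' ⊕ ipad = 37 a8 36 36.  K' ⊕ opad = 5d c2 5c 5c.
Inner input = (K'⊕ipad) ∥ m = 37 a8 36 36 ∥ 58.
Inner hash: sum = 55+168+54+54+88 = 419 → 01 a3.
Outer input = (K'⊕opad) ∥ inner = 5d c2 5c 5c ∥ 01 a3.
Outer hash (tag): sum = 93+194+92+92+1+163 = 635 → 02 7b.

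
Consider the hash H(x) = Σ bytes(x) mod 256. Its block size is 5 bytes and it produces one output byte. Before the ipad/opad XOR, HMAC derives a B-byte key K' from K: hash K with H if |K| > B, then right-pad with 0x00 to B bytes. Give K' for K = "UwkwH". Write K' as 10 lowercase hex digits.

Key "UwkwH" = 55 77 6b 77 48 is exactly B = 5 bytes: K' = 55 77 6b 77 48.

55776b7748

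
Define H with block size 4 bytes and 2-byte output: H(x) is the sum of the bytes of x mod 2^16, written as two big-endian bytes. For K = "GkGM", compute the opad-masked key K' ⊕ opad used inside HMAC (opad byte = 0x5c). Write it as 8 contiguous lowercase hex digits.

Key "GkGM" = 47 6b 47 4d is exactly B = 4 bytes: K' = 47 6b 47 4d.
XOR each byte with 0x5c: 47⊕5c=1b, 6b⊕5c=37, 47⊕5c=1b, 4d⊕5c=11.

1b371b11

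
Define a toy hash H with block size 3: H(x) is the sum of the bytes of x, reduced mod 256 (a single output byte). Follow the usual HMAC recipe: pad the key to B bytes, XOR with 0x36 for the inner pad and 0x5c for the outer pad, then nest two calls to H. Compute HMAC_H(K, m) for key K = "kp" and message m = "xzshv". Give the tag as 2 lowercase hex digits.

Key "kp" = 6b 70 is 2 bytes ≤ B = 3; zero-pad to 3 bytes: K' = 6b 70 00.
K' ⊕ ipad = 5d 46 36.  K' ⊕ opad = 37 2c 5c.
Inner input = (K'⊕ipad) ∥ m = 5d 46 36 ∥ 78 7a 73 68 76.
Inner hash: sum = 93+70+54+120+122+115+104+118 = 796; mod 256 = 28 → 1c.
Outer input = (K'⊕opad) ∥ inner = 37 2c 5c ∥ 1c.
Outer hash (tag): sum = 55+44+92+28 = 219 → db.

db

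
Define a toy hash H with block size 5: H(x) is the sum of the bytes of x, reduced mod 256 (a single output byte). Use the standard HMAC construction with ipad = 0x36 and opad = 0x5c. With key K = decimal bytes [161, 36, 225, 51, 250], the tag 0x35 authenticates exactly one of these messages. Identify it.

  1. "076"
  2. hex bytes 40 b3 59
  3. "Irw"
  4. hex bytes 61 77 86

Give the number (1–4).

1

Key decimal bytes [161, 36, 225, 51, 250] = a1 24 e1 33 fa is exactly B = 5 bytes: K' = a1 24 e1 33 fa.
K' ⊕ ipad = 97 12 d7 05 cc; K' ⊕ opad = fd 78 bd 6f a6.
m1: inner = H(97 12 d7 05 cc 30 37 36) = ee; tag = H(fd 78 bd 6f a6 ee) = 35 ← matches
m2: inner = H(97 12 d7 05 cc 40 b3 59) = 9d; tag = H(fd 78 bd 6f a6 9d) = e4
m3: inner = H(97 12 d7 05 cc 49 72 77) = 83; tag = H(fd 78 bd 6f a6 83) = ca
m4: inner = H(97 12 d7 05 cc 61 77 86) = af; tag = H(fd 78 bd 6f a6 af) = f6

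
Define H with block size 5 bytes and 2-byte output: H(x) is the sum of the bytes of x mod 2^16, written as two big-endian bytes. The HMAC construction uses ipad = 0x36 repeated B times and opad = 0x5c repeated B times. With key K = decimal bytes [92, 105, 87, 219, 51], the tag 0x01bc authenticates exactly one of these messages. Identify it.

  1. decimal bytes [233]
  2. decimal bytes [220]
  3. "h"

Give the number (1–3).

Key decimal bytes [92, 105, 87, 219, 51] = 5c 69 57 db 33 is exactly B = 5 bytes: K' = 5c 69 57 db 33.
K' ⊕ ipad = 6a 5f 61 ed 05; K' ⊕ opad = 00 35 0b 87 6f.
m1: inner = H(6a 5f 61 ed 05 e9) = 03 05; tag = H(00 35 0b 87 6f 03 05) = 013e
m2: inner = H(6a 5f 61 ed 05 dc) = 02 f8; tag = H(00 35 0b 87 6f 02 f8) = 0230
m3: inner = H(6a 5f 61 ed 05 68) = 02 84; tag = H(00 35 0b 87 6f 02 84) = 01bc ← matches

3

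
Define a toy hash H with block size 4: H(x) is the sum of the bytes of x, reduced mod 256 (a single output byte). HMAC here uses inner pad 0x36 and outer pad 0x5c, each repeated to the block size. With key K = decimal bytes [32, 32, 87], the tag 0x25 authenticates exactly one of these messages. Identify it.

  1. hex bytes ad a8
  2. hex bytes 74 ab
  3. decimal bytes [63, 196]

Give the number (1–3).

3

Key decimal bytes [32, 32, 87] = 20 20 57 is 3 bytes ≤ B = 4; zero-pad to 4 bytes: K' = 20 20 57 00.
K' ⊕ ipad = 16 16 61 36; K' ⊕ opad = 7c 7c 0b 5c.
m1: inner = H(16 16 61 36 ad a8) = 18; tag = H(7c 7c 0b 5c 18) = 77
m2: inner = H(16 16 61 36 74 ab) = e2; tag = H(7c 7c 0b 5c e2) = 41
m3: inner = H(16 16 61 36 3f c4) = c6; tag = H(7c 7c 0b 5c c6) = 25 ← matches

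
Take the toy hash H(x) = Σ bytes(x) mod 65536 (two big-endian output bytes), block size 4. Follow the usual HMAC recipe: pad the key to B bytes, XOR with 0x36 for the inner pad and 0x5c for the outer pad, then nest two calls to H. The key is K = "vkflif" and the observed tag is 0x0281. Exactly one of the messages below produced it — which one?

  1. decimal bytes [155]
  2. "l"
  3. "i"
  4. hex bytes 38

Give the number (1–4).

4

Key "vkflif" = 76 6b 66 6c 69 66 is 6 bytes > B = 4, so hash it first: H(key) = 02 82, then zero-pad to 4 bytes: K' = 02 82 00 00.
K' ⊕ ipad = 34 b4 36 36; K' ⊕ opad = 5e de 5c 5c.
m1: inner = H(34 b4 36 36 9b) = 01 ef; tag = H(5e de 5c 5c 01 ef) = 02e4
m2: inner = H(34 b4 36 36 6c) = 01 c0; tag = H(5e de 5c 5c 01 c0) = 02b5
m3: inner = H(34 b4 36 36 69) = 01 bd; tag = H(5e de 5c 5c 01 bd) = 02b2
m4: inner = H(34 b4 36 36 38) = 01 8c; tag = H(5e de 5c 5c 01 8c) = 0281 ← matches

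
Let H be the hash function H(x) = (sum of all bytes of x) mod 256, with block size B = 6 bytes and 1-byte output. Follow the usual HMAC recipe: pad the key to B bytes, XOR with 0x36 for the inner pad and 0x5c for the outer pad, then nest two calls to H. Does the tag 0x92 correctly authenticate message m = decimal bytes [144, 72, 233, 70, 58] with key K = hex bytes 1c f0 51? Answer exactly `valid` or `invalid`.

Key hex bytes 1c f0 51 is 3 bytes ≤ B = 6; zero-pad to 6 bytes: K' = 1c f0 51 00 00 00.
K' ⊕ ipad = 2a c6 67 36 36 36; K' ⊕ opad = 40 ac 0d 5c 5c 5c.
Inner hash: sum = 42+198+103+54+54+54+144+72+233+70+58 = 1082; mod 256 = 58 → 3a.
Outer hash (recomputed tag): sum = 64+172+13+92+92+92+58 = 583; mod 256 = 71 → 47.
Recomputed tag = 47; claimed = 92 → mismatch.

invalid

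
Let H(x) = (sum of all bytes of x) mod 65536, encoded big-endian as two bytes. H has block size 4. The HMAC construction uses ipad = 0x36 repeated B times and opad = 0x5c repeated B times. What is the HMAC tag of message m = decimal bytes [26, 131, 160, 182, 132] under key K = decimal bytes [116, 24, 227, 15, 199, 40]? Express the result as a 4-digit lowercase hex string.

Key decimal bytes [116, 24, 227, 15, 199, 40] = 74 18 e3 0f c7 28 is 6 bytes > B = 4, so hash it first: H(key) = 02 6d, then zero-pad to 4 bytes: K' = 02 6d 00 00.
K' ⊕ ipad = 34 5b 36 36.  K' ⊕ opad = 5e 31 5c 5c.
Inner input = (K'⊕ipad) ∥ m = 34 5b 36 36 ∥ 1a 83 a0 b6 84.
Inner hash: sum = 52+91+54+54+26+131+160+182+132 = 882 → 03 72.
Outer input = (K'⊕opad) ∥ inner = 5e 31 5c 5c ∥ 03 72.
Outer hash (tag): sum = 94+49+92+92+3+114 = 444 → 01 bc.

01bc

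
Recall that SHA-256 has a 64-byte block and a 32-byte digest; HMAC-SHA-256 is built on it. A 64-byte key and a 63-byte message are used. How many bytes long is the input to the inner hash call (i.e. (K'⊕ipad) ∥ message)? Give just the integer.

Key is 64 ≤ 64 bytes, zero-padded: |K'| = 64.
Inner input = (K'⊕ipad) ∥ m → 64 + 63 = 127 bytes.

127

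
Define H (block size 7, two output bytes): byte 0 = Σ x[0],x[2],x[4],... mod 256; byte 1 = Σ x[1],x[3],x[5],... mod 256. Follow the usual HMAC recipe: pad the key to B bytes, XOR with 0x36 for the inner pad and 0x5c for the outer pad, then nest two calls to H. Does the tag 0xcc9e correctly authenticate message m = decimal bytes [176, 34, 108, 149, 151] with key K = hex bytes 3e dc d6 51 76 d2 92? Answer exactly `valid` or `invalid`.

valid

Key hex bytes 3e dc d6 51 76 d2 92 is exactly B = 7 bytes: K' = 3e dc d6 51 76 d2 92.
K' ⊕ ipad = 08 ea e0 67 40 e4 a4; K' ⊕ opad = 62 80 8a 0d 2a 8e ce.
Inner hash: even-index sum = 643 mod 256 = 131; odd-index sum = 1000 mod 256 = 232 → 83 e8.
Outer hash (recomputed tag): even-index sum = 716 mod 256 = 204; odd-index sum = 414 mod 256 = 158 → cc 9e.
Recomputed tag = cc9e; claimed = cc9e → match.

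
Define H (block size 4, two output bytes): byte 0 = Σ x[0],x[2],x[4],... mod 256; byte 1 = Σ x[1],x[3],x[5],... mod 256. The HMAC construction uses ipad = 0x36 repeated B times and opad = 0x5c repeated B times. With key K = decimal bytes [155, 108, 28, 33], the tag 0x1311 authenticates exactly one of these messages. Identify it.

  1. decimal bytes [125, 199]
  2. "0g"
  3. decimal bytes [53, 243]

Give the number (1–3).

Key decimal bytes [155, 108, 28, 33] = 9b 6c 1c 21 is exactly B = 4 bytes: K' = 9b 6c 1c 21.
K' ⊕ ipad = ad 5a 2a 17; K' ⊕ opad = c7 30 40 7d.
m1: inner = H(ad 5a 2a 17 7d c7) = 54 38; tag = H(c7 30 40 7d 54 38) = 5be5
m2: inner = H(ad 5a 2a 17 30 67) = 07 d8; tag = H(c7 30 40 7d 07 d8) = 0e85
m3: inner = H(ad 5a 2a 17 35 f3) = 0c 64; tag = H(c7 30 40 7d 0c 64) = 1311 ← matches

3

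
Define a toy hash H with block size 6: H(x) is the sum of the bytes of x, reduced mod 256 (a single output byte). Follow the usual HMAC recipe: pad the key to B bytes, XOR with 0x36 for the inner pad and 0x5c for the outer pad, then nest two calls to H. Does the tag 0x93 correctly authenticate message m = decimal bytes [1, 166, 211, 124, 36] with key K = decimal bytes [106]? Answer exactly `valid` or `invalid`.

Key decimal bytes [106] = 6a is 1 byte ≤ B = 6; zero-pad to 6 bytes: K' = 6a 00 00 00 00 00.
K' ⊕ ipad = 5c 36 36 36 36 36; K' ⊕ opad = 36 5c 5c 5c 5c 5c.
Inner hash: sum = 92+54+54+54+54+54+1+166+211+124+36 = 900; mod 256 = 132 → 84.
Outer hash (recomputed tag): sum = 54+92+92+92+92+92+132 = 646; mod 256 = 134 → 86.
Recomputed tag = 86; claimed = 93 → mismatch.

invalid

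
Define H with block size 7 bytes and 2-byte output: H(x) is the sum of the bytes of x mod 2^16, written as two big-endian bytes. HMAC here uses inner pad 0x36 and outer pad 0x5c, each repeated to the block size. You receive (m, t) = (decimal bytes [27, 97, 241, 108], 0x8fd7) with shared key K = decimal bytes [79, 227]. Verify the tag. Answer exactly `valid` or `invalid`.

Key decimal bytes [79, 227] = 4f e3 is 2 bytes ≤ B = 7; zero-pad to 7 bytes: K' = 4f e3 00 00 00 00 00.
K' ⊕ ipad = 79 d5 36 36 36 36 36; K' ⊕ opad = 13 bf 5c 5c 5c 5c 5c.
Inner hash: sum = 121+213+54+54+54+54+54+27+97+241+108 = 1077 → 04 35.
Outer hash (recomputed tag): sum = 19+191+92+92+92+92+92+4+53 = 727 → 02 d7.
Recomputed tag = 02d7; claimed = 8fd7 → mismatch.

invalid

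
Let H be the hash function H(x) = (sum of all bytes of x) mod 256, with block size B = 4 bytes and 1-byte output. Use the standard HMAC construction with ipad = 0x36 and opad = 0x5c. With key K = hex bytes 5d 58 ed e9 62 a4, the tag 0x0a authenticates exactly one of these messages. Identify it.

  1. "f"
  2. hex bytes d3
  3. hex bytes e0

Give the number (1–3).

3

Key hex bytes 5d 58 ed e9 62 a4 is 6 bytes > B = 4, so hash it first: H(key) = 91, then zero-pad to 4 bytes: K' = 91 00 00 00.
K' ⊕ ipad = a7 36 36 36; K' ⊕ opad = cd 5c 5c 5c.
m1: inner = H(a7 36 36 36 66) = af; tag = H(cd 5c 5c 5c af) = 90
m2: inner = H(a7 36 36 36 d3) = 1c; tag = H(cd 5c 5c 5c 1c) = fd
m3: inner = H(a7 36 36 36 e0) = 29; tag = H(cd 5c 5c 5c 29) = 0a ← matches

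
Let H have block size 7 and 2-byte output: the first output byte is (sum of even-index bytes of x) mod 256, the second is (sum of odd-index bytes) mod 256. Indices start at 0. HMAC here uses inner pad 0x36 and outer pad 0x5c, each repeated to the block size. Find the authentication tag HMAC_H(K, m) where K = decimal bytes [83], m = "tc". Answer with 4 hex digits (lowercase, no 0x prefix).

397e

Key decimal bytes [83] = 53 is 1 byte ≤ B = 7; zero-pad to 7 bytes: K' = 53 00 00 00 00 00 00.
K' ⊕ ipad = 65 36 36 36 36 36 36.  K' ⊕ opad = 0f 5c 5c 5c 5c 5c 5c.
Inner input = (K'⊕ipad) ∥ m = 65 36 36 36 36 36 36 ∥ 74 63.
Inner hash: even-index sum = 362 mod 256 = 106; odd-index sum = 278 mod 256 = 22 → 6a 16.
Outer input = (K'⊕opad) ∥ inner = 0f 5c 5c 5c 5c 5c 5c ∥ 6a 16.
Outer hash (tag): even-index sum = 313 mod 256 = 57; odd-index sum = 382 mod 256 = 126 → 39 7e.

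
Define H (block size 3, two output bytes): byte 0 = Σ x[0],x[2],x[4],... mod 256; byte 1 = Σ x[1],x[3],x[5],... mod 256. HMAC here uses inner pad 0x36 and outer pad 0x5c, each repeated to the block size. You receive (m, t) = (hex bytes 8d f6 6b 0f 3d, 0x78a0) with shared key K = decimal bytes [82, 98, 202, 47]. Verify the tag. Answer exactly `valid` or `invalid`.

invalid

Key decimal bytes [82, 98, 202, 47] = 52 62 ca 2f is 4 bytes > B = 3, so hash it first: H(key) = 1c 91, then zero-pad to 3 bytes: K' = 1c 91 00.
K' ⊕ ipad = 2a a7 36; K' ⊕ opad = 40 cd 5c.
Inner hash: even-index sum = 357 mod 256 = 101; odd-index sum = 476 mod 256 = 220 → 65 dc.
Outer hash (recomputed tag): even-index sum = 376 mod 256 = 120; odd-index sum = 306 mod 256 = 50 → 78 32.
Recomputed tag = 7832; claimed = 78a0 → mismatch.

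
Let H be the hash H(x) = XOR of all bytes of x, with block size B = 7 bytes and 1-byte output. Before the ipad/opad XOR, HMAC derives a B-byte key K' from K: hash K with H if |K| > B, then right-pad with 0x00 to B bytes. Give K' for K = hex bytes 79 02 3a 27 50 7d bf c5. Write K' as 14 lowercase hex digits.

|K| = 8 > B = 7, so first hash the key.
H(K): XOR 79⊕02⊕3a⊕27⊕50⊕7d⊕bf⊕c5 = 31.
Zero-pad H(K) = 31 to 7 bytes: K' = 31 00 00 00 00 00 00.

31000000000000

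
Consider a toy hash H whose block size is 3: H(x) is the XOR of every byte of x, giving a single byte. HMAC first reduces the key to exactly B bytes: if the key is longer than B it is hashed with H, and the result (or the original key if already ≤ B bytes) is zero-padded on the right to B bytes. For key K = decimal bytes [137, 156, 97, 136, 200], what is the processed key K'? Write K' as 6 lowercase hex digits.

340000

|K| = 5 > B = 3, so first hash the key.
H(K): XOR 89⊕9c⊕61⊕88⊕c8 = 34.
Zero-pad H(K) = 34 to 3 bytes: K' = 34 00 00.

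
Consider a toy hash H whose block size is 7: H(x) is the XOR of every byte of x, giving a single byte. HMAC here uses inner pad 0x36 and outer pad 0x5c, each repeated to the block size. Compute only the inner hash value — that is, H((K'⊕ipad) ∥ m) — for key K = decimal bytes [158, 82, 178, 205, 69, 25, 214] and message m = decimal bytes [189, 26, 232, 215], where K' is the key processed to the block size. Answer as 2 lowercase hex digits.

Key decimal bytes [158, 82, 178, 205, 69, 25, 214] = 9e 52 b2 cd 45 19 d6 is exactly B = 7 bytes: K' = 9e 52 b2 cd 45 19 d6.
K' ⊕ ipad = a8 64 84 fb 73 2f e0.
Inner input = a8 64 84 fb 73 2f e0 ∥ bd 1a e8 d7.
Inner hash: XOR a8⊕64⊕84⊕fb⊕73⊕2f⊕e0⊕bd⊕1a⊕e8⊕d7 = 97.

97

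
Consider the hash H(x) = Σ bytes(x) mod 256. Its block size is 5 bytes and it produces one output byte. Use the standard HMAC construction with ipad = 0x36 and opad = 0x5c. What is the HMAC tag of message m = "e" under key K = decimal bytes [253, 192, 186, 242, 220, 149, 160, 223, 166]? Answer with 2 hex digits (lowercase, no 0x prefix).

19

Key decimal bytes [253, 192, 186, 242, 220, 149, 160, 223, 166] = fd c0 ba f2 dc 95 a0 df a6 is 9 bytes > B = 5, so hash it first: H(key) = ff, then zero-pad to 5 bytes: K' = ff 00 00 00 00.
K' ⊕ ipad = c9 36 36 36 36.  K' ⊕ opad = a3 5c 5c 5c 5c.
Inner input = (K'⊕ipad) ∥ m = c9 36 36 36 36 ∥ 65.
Inner hash: sum = 201+54+54+54+54+101 = 518; mod 256 = 6 → 06.
Outer input = (K'⊕opad) ∥ inner = a3 5c 5c 5c 5c ∥ 06.
Outer hash (tag): sum = 163+92+92+92+92+6 = 537; mod 256 = 25 → 19.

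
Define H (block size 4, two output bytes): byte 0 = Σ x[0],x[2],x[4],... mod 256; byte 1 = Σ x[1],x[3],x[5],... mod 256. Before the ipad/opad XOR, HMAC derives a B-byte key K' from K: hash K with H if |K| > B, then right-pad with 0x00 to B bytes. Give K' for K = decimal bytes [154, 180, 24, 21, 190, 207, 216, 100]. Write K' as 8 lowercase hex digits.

48fc0000

|K| = 8 > B = 4, so first hash the key.
H(K): even-index sum = 584 mod 256 = 72; odd-index sum = 508 mod 256 = 252 → 48 fc.
Zero-pad H(K) = 48 fc to 4 bytes: K' = 48 fc 00 00.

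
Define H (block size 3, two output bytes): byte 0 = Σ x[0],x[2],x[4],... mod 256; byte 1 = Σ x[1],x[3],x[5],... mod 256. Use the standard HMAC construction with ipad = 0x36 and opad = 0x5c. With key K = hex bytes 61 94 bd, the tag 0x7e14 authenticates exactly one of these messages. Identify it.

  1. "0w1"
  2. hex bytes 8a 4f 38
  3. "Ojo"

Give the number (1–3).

Key hex bytes 61 94 bd is exactly B = 3 bytes: K' = 61 94 bd.
K' ⊕ ipad = 57 a2 8b; K' ⊕ opad = 3d c8 e1.
m1: inner = H(57 a2 8b 30 77 31) = 59 03; tag = H(3d c8 e1 59 03) = 2121
m2: inner = H(57 a2 8b 8a 4f 38) = 31 64; tag = H(3d c8 e1 31 64) = 82f9
m3: inner = H(57 a2 8b 4f 6a 6f) = 4c 60; tag = H(3d c8 e1 4c 60) = 7e14 ← matches

3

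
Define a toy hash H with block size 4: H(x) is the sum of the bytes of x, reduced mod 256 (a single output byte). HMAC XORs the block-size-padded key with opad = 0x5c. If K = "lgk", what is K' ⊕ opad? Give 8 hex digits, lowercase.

303b375c

Key "lgk" = 6c 67 6b is 3 bytes ≤ B = 4; zero-pad to 4 bytes: K' = 6c 67 6b 00.
XOR each byte with 0x5c: 6c⊕5c=30, 67⊕5c=3b, 6b⊕5c=37, 00⊕5c=5c.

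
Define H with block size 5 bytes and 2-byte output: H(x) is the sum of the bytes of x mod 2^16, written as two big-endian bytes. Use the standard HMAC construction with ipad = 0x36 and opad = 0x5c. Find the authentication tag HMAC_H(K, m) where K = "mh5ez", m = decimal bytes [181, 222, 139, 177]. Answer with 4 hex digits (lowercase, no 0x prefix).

015b

Key "mh5ez" = 6d 68 35 65 7a is exactly B = 5 bytes: K' = 6d 68 35 65 7a.
K' ⊕ ipad = 5b 5e 03 53 4c.  K' ⊕ opad = 31 34 69 39 26.
Inner input = (K'⊕ipad) ∥ m = 5b 5e 03 53 4c ∥ b5 de 8b b1.
Inner hash: sum = 91+94+3+83+76+181+222+139+177 = 1066 → 04 2a.
Outer input = (K'⊕opad) ∥ inner = 31 34 69 39 26 ∥ 04 2a.
Outer hash (tag): sum = 49+52+105+57+38+4+42 = 347 → 01 5b.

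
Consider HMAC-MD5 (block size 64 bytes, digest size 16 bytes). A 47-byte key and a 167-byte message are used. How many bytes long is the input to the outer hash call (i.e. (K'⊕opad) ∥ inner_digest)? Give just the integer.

Key is 47 ≤ 64 bytes, zero-padded: |K'| = 64.
Outer input = (K'⊕opad) ∥ H(inner) → 64 + 16 = 80 bytes.

80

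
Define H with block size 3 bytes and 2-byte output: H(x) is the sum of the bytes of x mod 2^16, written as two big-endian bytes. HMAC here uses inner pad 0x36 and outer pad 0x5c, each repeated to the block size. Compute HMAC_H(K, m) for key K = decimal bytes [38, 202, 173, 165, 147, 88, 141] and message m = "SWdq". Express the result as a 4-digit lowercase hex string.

Key decimal bytes [38, 202, 173, 165, 147, 88, 141] = 26 ca ad a5 93 58 8d is 7 bytes > B = 3, so hash it first: H(key) = 03 ba, then zero-pad to 3 bytes: K' = 03 ba 00.
K' ⊕ ipad = 35 8c 36.  K' ⊕ opad = 5f e6 5c.
Inner input = (K'⊕ipad) ∥ m = 35 8c 36 ∥ 53 57 64 71.
Inner hash: sum = 53+140+54+83+87+100+113 = 630 → 02 76.
Outer input = (K'⊕opad) ∥ inner = 5f e6 5c ∥ 02 76.
Outer hash (tag): sum = 95+230+92+2+118 = 537 → 02 19.

0219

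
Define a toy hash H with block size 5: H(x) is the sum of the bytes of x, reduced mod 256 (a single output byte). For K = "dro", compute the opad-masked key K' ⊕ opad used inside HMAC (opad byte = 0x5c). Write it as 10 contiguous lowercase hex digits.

382e335c5c

Key "dro" = 64 72 6f is 3 bytes ≤ B = 5; zero-pad to 5 bytes: K' = 64 72 6f 00 00.
XOR each byte with 0x5c: 64⊕5c=38, 72⊕5c=2e, 6f⊕5c=33, 00⊕5c=5c, 00⊕5c=5c.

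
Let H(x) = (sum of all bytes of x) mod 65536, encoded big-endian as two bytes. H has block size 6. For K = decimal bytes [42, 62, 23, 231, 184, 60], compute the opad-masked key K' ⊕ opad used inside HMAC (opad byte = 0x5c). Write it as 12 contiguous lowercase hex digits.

Key decimal bytes [42, 62, 23, 231, 184, 60] = 2a 3e 17 e7 b8 3c is exactly B = 6 bytes: K' = 2a 3e 17 e7 b8 3c.
XOR each byte with 0x5c: 2a⊕5c=76, 3e⊕5c=62, 17⊕5c=4b, e7⊕5c=bb, b8⊕5c=e4, 3c⊕5c=60.

76624bbbe460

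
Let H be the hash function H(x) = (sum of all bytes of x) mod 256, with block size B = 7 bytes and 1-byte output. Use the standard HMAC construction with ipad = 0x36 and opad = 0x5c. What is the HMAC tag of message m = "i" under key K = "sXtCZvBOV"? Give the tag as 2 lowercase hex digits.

49

Key "sXtCZvBOV" = 73 58 74 43 5a 76 42 4f 56 is 9 bytes > B = 7, so hash it first: H(key) = 39, then zero-pad to 7 bytes: K' = 39 00 00 00 00 00 00.
K' ⊕ ipad = 0f 36 36 36 36 36 36.  K' ⊕ opad = 65 5c 5c 5c 5c 5c 5c.
Inner input = (K'⊕ipad) ∥ m = 0f 36 36 36 36 36 36 ∥ 69.
Inner hash: sum = 15+54+54+54+54+54+54+105 = 444; mod 256 = 188 → bc.
Outer input = (K'⊕opad) ∥ inner = 65 5c 5c 5c 5c 5c 5c ∥ bc.
Outer hash (tag): sum = 101+92+92+92+92+92+92+188 = 841; mod 256 = 73 → 49.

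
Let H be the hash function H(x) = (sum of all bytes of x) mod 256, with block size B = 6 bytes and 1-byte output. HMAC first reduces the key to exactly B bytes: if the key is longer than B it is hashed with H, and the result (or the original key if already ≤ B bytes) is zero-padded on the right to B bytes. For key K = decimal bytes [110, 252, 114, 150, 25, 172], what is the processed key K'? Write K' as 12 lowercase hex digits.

6efc729619ac

Key decimal bytes [110, 252, 114, 150, 25, 172] = 6e fc 72 96 19 ac is exactly B = 6 bytes: K' = 6e fc 72 96 19 ac.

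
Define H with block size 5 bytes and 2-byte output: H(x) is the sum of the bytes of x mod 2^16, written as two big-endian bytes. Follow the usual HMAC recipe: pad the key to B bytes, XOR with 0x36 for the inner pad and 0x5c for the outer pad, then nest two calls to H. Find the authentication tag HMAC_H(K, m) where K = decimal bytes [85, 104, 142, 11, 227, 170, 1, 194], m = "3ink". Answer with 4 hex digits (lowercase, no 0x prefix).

Key decimal bytes [85, 104, 142, 11, 227, 170, 1, 194] = 55 68 8e 0b e3 aa 01 c2 is 8 bytes > B = 5, so hash it first: H(key) = 03 a6, then zero-pad to 5 bytes: K' = 03 a6 00 00 00.
K' ⊕ ipad = 35 90 36 36 36.  K' ⊕ opad = 5f fa 5c 5c 5c.
Inner input = (K'⊕ipad) ∥ m = 35 90 36 36 36 ∥ 33 69 6e 6b.
Inner hash: sum = 53+144+54+54+54+51+105+110+107 = 732 → 02 dc.
Outer input = (K'⊕opad) ∥ inner = 5f fa 5c 5c 5c ∥ 02 dc.
Outer hash (tag): sum = 95+250+92+92+92+2+220 = 843 → 03 4b.

034b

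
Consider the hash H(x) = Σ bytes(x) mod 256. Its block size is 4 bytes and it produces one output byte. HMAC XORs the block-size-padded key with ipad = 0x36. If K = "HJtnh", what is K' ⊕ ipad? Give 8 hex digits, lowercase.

Key "HJtnh" = 48 4a 74 6e 68 is 5 bytes > B = 4, so hash it first: H(key) = dc, then zero-pad to 4 bytes: K' = dc 00 00 00.
XOR each byte with 0x36: dc⊕36=ea, 00⊕36=36, 00⊕36=36, 00⊕36=36.

ea363636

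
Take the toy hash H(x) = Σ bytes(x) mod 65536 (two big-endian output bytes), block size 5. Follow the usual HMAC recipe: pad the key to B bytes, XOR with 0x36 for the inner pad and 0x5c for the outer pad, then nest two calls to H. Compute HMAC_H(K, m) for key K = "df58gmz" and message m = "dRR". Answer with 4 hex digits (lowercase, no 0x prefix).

Key "df58gmz" = 64 66 35 38 67 6d 7a is 7 bytes > B = 5, so hash it first: H(key) = 02 85, then zero-pad to 5 bytes: K' = 02 85 00 00 00.
K' ⊕ ipad = 34 b3 36 36 36.  K' ⊕ opad = 5e d9 5c 5c 5c.
Inner input = (K'⊕ipad) ∥ m = 34 b3 36 36 36 ∥ 64 52 52.
Inner hash: sum = 52+179+54+54+54+100+82+82 = 657 → 02 91.
Outer input = (K'⊕opad) ∥ inner = 5e d9 5c 5c 5c ∥ 02 91.
Outer hash (tag): sum = 94+217+92+92+92+2+145 = 734 → 02 de.

02de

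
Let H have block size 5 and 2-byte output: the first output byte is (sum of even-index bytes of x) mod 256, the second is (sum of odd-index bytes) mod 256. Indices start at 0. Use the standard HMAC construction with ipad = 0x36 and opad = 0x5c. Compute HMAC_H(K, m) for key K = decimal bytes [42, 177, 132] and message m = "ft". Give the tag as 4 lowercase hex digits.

Key decimal bytes [42, 177, 132] = 2a b1 84 is 3 bytes ≤ B = 5; zero-pad to 5 bytes: K' = 2a b1 84 00 00.
K' ⊕ ipad = 1c 87 b2 36 36.  K' ⊕ opad = 76 ed d8 5c 5c.
Inner input = (K'⊕ipad) ∥ m = 1c 87 b2 36 36 ∥ 66 74.
Inner hash: even-index sum = 376 mod 256 = 120; odd-index sum = 291 mod 256 = 35 → 78 23.
Outer input = (K'⊕opad) ∥ inner = 76 ed d8 5c 5c ∥ 78 23.
Outer hash (tag): even-index sum = 461 mod 256 = 205; odd-index sum = 449 mod 256 = 193 → cd c1.

cdc1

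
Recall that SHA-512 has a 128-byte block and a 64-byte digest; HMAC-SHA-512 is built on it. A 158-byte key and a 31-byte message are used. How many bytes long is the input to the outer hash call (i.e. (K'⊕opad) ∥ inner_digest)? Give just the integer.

Key is 158 > 128 bytes, so it is hashed to 64 bytes then zero-padded to 128: |K'| = 128.
Outer input = (K'⊕opad) ∥ H(inner) → 128 + 64 = 192 bytes.

192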